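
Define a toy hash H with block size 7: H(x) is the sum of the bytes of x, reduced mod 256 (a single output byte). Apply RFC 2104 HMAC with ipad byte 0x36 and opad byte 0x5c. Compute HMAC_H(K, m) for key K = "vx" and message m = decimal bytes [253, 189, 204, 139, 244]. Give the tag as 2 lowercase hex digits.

bb

Key "vx" = 76 78 is 2 bytes ≤ B = 7; zero-pad to 7 bytes: K' = 76 78 00 00 00 00 00.
K' ⊕ ipad = 40 4e 36 36 36 36 36.  K' ⊕ opad = 2a 24 5c 5c 5c 5c 5c.
Inner input = (K'⊕ipad) ∥ m = 40 4e 36 36 36 36 36 ∥ fd bd cc 8b f4.
Inner hash: sum = 64+78+54+54+54+54+54+253+189+204+139+244 = 1441; mod 256 = 161 → a1.
Outer input = (K'⊕opad) ∥ inner = 2a 24 5c 5c 5c 5c 5c ∥ a1.
Outer hash (tag): sum = 42+36+92+92+92+92+92+161 = 699; mod 256 = 187 → bb.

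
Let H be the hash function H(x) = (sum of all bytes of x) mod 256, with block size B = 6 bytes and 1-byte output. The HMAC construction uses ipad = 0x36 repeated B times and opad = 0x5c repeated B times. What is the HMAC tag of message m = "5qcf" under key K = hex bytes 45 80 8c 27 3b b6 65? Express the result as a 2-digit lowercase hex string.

d3

Key hex bytes 45 80 8c 27 3b b6 65 is 7 bytes > B = 6, so hash it first: H(key) = ce, then zero-pad to 6 bytes: K' = ce 00 00 00 00 00.
K' ⊕ ipad = f8 36 36 36 36 36.  K' ⊕ opad = 92 5c 5c 5c 5c 5c.
Inner input = (K'⊕ipad) ∥ m = f8 36 36 36 36 36 ∥ 35 71 63 66.
Inner hash: sum = 248+54+54+54+54+54+53+113+99+102 = 885; mod 256 = 117 → 75.
Outer input = (K'⊕opad) ∥ inner = 92 5c 5c 5c 5c 5c ∥ 75.
Outer hash (tag): sum = 146+92+92+92+92+92+117 = 723; mod 256 = 211 → d3.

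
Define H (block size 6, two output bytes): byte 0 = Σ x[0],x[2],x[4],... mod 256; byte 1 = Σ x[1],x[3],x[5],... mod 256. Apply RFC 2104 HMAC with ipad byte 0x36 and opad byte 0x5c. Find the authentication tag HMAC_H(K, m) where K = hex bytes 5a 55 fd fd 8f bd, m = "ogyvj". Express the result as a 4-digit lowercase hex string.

bc21

Key hex bytes 5a 55 fd fd 8f bd is exactly B = 6 bytes: K' = 5a 55 fd fd 8f bd.
K' ⊕ ipad = 6c 63 cb cb b9 8b.  K' ⊕ opad = 06 09 a1 a1 d3 e1.
Inner input = (K'⊕ipad) ∥ m = 6c 63 cb cb b9 8b ∥ 6f 67 79 76 6a.
Inner hash: even-index sum = 834 mod 256 = 66; odd-index sum = 662 mod 256 = 150 → 42 96.
Outer input = (K'⊕opad) ∥ inner = 06 09 a1 a1 d3 e1 ∥ 42 96.
Outer hash (tag): even-index sum = 444 mod 256 = 188; odd-index sum = 545 mod 256 = 33 → bc 21.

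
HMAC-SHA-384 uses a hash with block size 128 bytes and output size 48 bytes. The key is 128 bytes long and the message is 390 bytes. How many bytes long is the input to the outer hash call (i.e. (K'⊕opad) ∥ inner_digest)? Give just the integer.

Key is 128 ≤ 128 bytes, zero-padded: |K'| = 128.
Outer input = (K'⊕opad) ∥ H(inner) → 128 + 48 = 176 bytes.

176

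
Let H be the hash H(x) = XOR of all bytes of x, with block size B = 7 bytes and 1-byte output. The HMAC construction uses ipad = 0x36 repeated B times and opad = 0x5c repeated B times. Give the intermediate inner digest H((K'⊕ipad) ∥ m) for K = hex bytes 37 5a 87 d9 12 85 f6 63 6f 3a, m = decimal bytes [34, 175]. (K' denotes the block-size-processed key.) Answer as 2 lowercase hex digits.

Key hex bytes 37 5a 87 d9 12 85 f6 63 6f 3a is 10 bytes > B = 7, so hash it first: H(key) = 64, then zero-pad to 7 bytes: K' = 64 00 00 00 00 00 00.
K' ⊕ ipad = 52 36 36 36 36 36 36.
Inner input = 52 36 36 36 36 36 36 ∥ 22 af.
Inner hash: XOR 52⊕36⊕36⊕36⊕36⊕36⊕36⊕22⊕af = df.

df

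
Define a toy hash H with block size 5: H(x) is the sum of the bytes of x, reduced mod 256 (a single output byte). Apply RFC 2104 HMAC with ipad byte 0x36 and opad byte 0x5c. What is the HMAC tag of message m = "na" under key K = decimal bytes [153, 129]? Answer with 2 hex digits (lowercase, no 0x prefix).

Key decimal bytes [153, 129] = 99 81 is 2 bytes ≤ B = 5; zero-pad to 5 bytes: K' = 99 81 00 00 00.
K' ⊕ ipad = af b7 36 36 36.  K' ⊕ opad = c5 dd 5c 5c 5c.
Inner input = (K'⊕ipad) ∥ m = af b7 36 36 36 ∥ 6e 61.
Inner hash: sum = 175+183+54+54+54+110+97 = 727; mod 256 = 215 → d7.
Outer input = (K'⊕opad) ∥ inner = c5 dd 5c 5c 5c ∥ d7.
Outer hash (tag): sum = 197+221+92+92+92+215 = 909; mod 256 = 141 → 8d.

8d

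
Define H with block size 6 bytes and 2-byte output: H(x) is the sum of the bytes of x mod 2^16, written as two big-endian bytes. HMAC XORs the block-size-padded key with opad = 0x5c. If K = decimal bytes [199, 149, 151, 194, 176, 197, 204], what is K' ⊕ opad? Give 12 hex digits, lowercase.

Key decimal bytes [199, 149, 151, 194, 176, 197, 204] = c7 95 97 c2 b0 c5 cc is 7 bytes > B = 6, so hash it first: H(key) = 04 f6, then zero-pad to 6 bytes: K' = 04 f6 00 00 00 00.
XOR each byte with 0x5c: 04⊕5c=58, f6⊕5c=aa, 00⊕5c=5c, 00⊕5c=5c, 00⊕5c=5c, 00⊕5c=5c.

58aa5c5c5c5c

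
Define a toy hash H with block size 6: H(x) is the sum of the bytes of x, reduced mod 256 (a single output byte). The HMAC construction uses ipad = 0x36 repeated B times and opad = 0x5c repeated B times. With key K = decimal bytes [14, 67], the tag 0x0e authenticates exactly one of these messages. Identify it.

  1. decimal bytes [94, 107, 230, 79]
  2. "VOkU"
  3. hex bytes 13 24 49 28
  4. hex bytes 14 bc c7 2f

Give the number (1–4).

Key decimal bytes [14, 67] = 0e 43 is 2 bytes ≤ B = 6; zero-pad to 6 bytes: K' = 0e 43 00 00 00 00.
K' ⊕ ipad = 38 75 36 36 36 36; K' ⊕ opad = 52 1f 5c 5c 5c 5c.
m1: inner = H(38 75 36 36 36 36 5e 6b e6 4f) = 83; tag = H(52 1f 5c 5c 5c 5c 83) = 64
m2: inner = H(38 75 36 36 36 36 56 4f 6b 55) = ea; tag = H(52 1f 5c 5c 5c 5c ea) = cb
m3: inner = H(38 75 36 36 36 36 13 24 49 28) = 2d; tag = H(52 1f 5c 5c 5c 5c 2d) = 0e ← matches
m4: inner = H(38 75 36 36 36 36 14 bc c7 2f) = 4b; tag = H(52 1f 5c 5c 5c 5c 4b) = 2c

3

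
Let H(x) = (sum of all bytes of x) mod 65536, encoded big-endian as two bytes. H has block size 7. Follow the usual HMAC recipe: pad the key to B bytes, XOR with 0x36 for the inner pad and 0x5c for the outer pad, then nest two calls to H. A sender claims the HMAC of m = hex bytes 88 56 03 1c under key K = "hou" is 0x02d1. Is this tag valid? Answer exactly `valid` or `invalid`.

Key "hou" = 68 6f 75 is 3 bytes ≤ B = 7; zero-pad to 7 bytes: K' = 68 6f 75 00 00 00 00.
K' ⊕ ipad = 5e 59 43 36 36 36 36; K' ⊕ opad = 34 33 29 5c 5c 5c 5c.
Inner hash: sum = 94+89+67+54+54+54+54+136+86+3+28 = 719 → 02 cf.
Outer hash (recomputed tag): sum = 52+51+41+92+92+92+92+2+207 = 721 → 02 d1.
Recomputed tag = 02d1; claimed = 02d1 → match.

valid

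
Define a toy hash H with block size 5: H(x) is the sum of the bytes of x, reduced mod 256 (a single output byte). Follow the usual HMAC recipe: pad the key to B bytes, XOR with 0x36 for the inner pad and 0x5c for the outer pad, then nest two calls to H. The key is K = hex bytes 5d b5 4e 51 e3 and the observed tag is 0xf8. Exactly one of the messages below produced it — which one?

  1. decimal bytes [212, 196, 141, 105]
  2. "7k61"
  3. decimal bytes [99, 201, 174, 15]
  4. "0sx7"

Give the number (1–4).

Key hex bytes 5d b5 4e 51 e3 is exactly B = 5 bytes: K' = 5d b5 4e 51 e3.
K' ⊕ ipad = 6b 83 78 67 d5; K' ⊕ opad = 01 e9 12 0d bf.
m1: inner = H(6b 83 78 67 d5 d4 c4 8d 69) = 30; tag = H(01 e9 12 0d bf 30) = f8 ← matches
m2: inner = H(6b 83 78 67 d5 37 6b 36 31) = ab; tag = H(01 e9 12 0d bf ab) = 73
m3: inner = H(6b 83 78 67 d5 63 c9 ae 0f) = 8b; tag = H(01 e9 12 0d bf 8b) = 53
m4: inner = H(6b 83 78 67 d5 30 73 78 37) = f4; tag = H(01 e9 12 0d bf f4) = bc

1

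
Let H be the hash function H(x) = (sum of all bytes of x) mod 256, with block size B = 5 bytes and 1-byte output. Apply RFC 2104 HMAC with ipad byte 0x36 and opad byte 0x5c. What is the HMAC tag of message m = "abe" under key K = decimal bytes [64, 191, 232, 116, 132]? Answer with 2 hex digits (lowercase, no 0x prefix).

Key decimal bytes [64, 191, 232, 116, 132] = 40 bf e8 74 84 is exactly B = 5 bytes: K' = 40 bf e8 74 84.
K' ⊕ ipad = 76 89 de 42 b2.  K' ⊕ opad = 1c e3 b4 28 d8.
Inner input = (K'⊕ipad) ∥ m = 76 89 de 42 b2 ∥ 61 62 65.
Inner hash: sum = 118+137+222+66+178+97+98+101 = 1017; mod 256 = 249 → f9.
Outer input = (K'⊕opad) ∥ inner = 1c e3 b4 28 d8 ∥ f9.
Outer hash (tag): sum = 28+227+180+40+216+249 = 940; mod 256 = 172 → ac.

ac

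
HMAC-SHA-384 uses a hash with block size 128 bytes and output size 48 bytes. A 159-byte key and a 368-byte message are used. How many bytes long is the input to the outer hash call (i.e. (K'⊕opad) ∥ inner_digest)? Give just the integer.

Key is 159 > 128 bytes, so it is hashed to 48 bytes then zero-padded to 128: |K'| = 128.
Outer input = (K'⊕opad) ∥ H(inner) → 128 + 48 = 176 bytes.

176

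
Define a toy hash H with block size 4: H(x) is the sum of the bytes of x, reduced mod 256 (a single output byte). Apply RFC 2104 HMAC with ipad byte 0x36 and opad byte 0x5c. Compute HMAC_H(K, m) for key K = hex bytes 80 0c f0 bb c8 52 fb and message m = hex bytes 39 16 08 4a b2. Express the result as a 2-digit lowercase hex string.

93

Key hex bytes 80 0c f0 bb c8 52 fb is 7 bytes > B = 4, so hash it first: H(key) = 4c, then zero-pad to 4 bytes: K' = 4c 00 00 00.
K' ⊕ ipad = 7a 36 36 36.  K' ⊕ opad = 10 5c 5c 5c.
Inner input = (K'⊕ipad) ∥ m = 7a 36 36 36 ∥ 39 16 08 4a b2.
Inner hash: sum = 122+54+54+54+57+22+8+74+178 = 623; mod 256 = 111 → 6f.
Outer input = (K'⊕opad) ∥ inner = 10 5c 5c 5c ∥ 6f.
Outer hash (tag): sum = 16+92+92+92+111 = 403; mod 256 = 147 → 93.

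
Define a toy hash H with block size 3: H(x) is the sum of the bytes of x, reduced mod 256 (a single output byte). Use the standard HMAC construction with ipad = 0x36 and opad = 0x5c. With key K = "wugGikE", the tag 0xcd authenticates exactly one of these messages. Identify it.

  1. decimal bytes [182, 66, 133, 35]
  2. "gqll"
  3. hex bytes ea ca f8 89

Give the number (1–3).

3

Key "wugGikE" = 77 75 67 47 69 6b 45 is 7 bytes > B = 3, so hash it first: H(key) = b3, then zero-pad to 3 bytes: K' = b3 00 00.
K' ⊕ ipad = 85 36 36; K' ⊕ opad = ef 5c 5c.
m1: inner = H(85 36 36 b6 42 85 23) = 91; tag = H(ef 5c 5c 91) = 38
m2: inner = H(85 36 36 67 71 6c 6c) = a1; tag = H(ef 5c 5c a1) = 48
m3: inner = H(85 36 36 ea ca f8 89) = 26; tag = H(ef 5c 5c 26) = cd ← matches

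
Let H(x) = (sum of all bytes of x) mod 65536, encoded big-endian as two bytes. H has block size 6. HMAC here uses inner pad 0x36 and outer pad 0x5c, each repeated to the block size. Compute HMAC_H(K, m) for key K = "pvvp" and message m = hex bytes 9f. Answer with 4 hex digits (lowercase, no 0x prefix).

Key "pvvp" = 70 76 76 70 is 4 bytes ≤ B = 6; zero-pad to 6 bytes: K' = 70 76 76 70 00 00.
K' ⊕ ipad = 46 40 40 46 36 36.  K' ⊕ opad = 2c 2a 2a 2c 5c 5c.
Inner input = (K'⊕ipad) ∥ m = 46 40 40 46 36 36 ∥ 9f.
Inner hash: sum = 70+64+64+70+54+54+159 = 535 → 02 17.
Outer input = (K'⊕opad) ∥ inner = 2c 2a 2a 2c 5c 5c ∥ 02 17.
Outer hash (tag): sum = 44+42+42+44+92+92+2+23 = 381 → 01 7d.

017d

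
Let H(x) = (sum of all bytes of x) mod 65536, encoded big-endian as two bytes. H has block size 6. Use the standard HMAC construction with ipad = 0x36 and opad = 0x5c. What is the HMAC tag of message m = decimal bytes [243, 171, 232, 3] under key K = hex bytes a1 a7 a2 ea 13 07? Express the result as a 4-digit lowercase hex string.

Key hex bytes a1 a7 a2 ea 13 07 is exactly B = 6 bytes: K' = a1 a7 a2 ea 13 07.
K' ⊕ ipad = 97 91 94 dc 25 31.  K' ⊕ opad = fd fb fe b6 4f 5b.
Inner input = (K'⊕ipad) ∥ m = 97 91 94 dc 25 31 ∥ f3 ab e8 03.
Inner hash: sum = 151+145+148+220+37+49+243+171+232+3 = 1399 → 05 77.
Outer input = (K'⊕opad) ∥ inner = fd fb fe b6 4f 5b ∥ 05 77.
Outer hash (tag): sum = 253+251+254+182+79+91+5+119 = 1234 → 04 d2.

04d2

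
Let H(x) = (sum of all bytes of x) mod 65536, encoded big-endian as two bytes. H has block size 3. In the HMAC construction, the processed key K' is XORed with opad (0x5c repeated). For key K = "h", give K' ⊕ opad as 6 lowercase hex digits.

Key "h" = 68 is 1 byte ≤ B = 3; zero-pad to 3 bytes: K' = 68 00 00.
XOR each byte with 0x5c: 68⊕5c=34, 00⊕5c=5c, 00⊕5c=5c.

345c5c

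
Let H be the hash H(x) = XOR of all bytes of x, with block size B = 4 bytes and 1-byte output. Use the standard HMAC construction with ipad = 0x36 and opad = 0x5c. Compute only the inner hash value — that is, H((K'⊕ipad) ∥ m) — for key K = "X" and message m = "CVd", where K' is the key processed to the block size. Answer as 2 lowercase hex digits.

Key "X" = 58 is 1 byte ≤ B = 4; zero-pad to 4 bytes: K' = 58 00 00 00.
K' ⊕ ipad = 6e 36 36 36.
Inner input = 6e 36 36 36 ∥ 43 56 64.
Inner hash: XOR 6e⊕36⊕36⊕36⊕43⊕56⊕64 = 29.

29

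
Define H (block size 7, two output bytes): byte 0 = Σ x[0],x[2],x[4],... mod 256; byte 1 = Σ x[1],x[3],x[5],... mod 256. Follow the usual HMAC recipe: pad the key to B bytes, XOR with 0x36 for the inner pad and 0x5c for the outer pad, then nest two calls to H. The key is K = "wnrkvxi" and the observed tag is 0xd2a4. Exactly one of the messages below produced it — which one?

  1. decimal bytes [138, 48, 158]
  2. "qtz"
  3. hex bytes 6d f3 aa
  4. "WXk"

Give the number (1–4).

Key "wnrkvxi" = 77 6e 72 6b 76 78 69 is exactly B = 7 bytes: K' = 77 6e 72 6b 76 78 69.
K' ⊕ ipad = 41 58 44 5d 40 4e 5f; K' ⊕ opad = 2b 32 2e 37 2a 24 35.
m1: inner = H(41 58 44 5d 40 4e 5f 8a 30 9e) = 54 2b; tag = H(2b 32 2e 37 2a 24 35 54 2b) = e3e1
m2: inner = H(41 58 44 5d 40 4e 5f 71 74 7a) = 98 ee; tag = H(2b 32 2e 37 2a 24 35 98 ee) = a625
m3: inner = H(41 58 44 5d 40 4e 5f 6d f3 aa) = 17 1a; tag = H(2b 32 2e 37 2a 24 35 17 1a) = d2a4 ← matches
m4: inner = H(41 58 44 5d 40 4e 5f 57 58 6b) = 7c c5; tag = H(2b 32 2e 37 2a 24 35 7c c5) = 7d09

3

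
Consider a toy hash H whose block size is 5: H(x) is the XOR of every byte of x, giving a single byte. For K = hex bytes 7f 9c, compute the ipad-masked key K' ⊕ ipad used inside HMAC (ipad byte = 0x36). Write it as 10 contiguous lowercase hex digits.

49aa363636

Key hex bytes 7f 9c is 2 bytes ≤ B = 5; zero-pad to 5 bytes: K' = 7f 9c 00 00 00.
XOR each byte with 0x36: 7f⊕36=49, 9c⊕36=aa, 00⊕36=36, 00⊕36=36, 00⊕36=36.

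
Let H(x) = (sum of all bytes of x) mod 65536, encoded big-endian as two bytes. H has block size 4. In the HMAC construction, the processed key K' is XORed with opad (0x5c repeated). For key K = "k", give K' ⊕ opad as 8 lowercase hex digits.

375c5c5c

Key "k" = 6b is 1 byte ≤ B = 4; zero-pad to 4 bytes: K' = 6b 00 00 00.
XOR each byte with 0x5c: 6b⊕5c=37, 00⊕5c=5c, 00⊕5c=5c, 00⊕5c=5c.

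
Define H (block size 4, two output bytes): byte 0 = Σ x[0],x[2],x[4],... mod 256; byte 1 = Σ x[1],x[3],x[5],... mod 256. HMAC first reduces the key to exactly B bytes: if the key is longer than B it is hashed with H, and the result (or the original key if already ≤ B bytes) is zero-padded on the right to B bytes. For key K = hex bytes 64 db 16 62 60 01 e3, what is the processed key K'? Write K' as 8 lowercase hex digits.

bd3e0000

|K| = 7 > B = 4, so first hash the key.
H(K): even-index sum = 445 mod 256 = 189; odd-index sum = 318 mod 256 = 62 → bd 3e.
Zero-pad H(K) = bd 3e to 4 bytes: K' = bd 3e 00 00.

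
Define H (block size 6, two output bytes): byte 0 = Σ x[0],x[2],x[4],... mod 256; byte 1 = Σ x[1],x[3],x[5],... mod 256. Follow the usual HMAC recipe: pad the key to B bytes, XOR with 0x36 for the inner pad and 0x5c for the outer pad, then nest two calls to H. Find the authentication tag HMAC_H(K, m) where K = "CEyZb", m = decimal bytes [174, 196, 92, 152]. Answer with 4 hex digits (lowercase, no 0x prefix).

a4ec

Key "CEyZb" = 43 45 79 5a 62 is 5 bytes ≤ B = 6; zero-pad to 6 bytes: K' = 43 45 79 5a 62 00.
K' ⊕ ipad = 75 73 4f 6c 54 36.  K' ⊕ opad = 1f 19 25 06 3e 5c.
Inner input = (K'⊕ipad) ∥ m = 75 73 4f 6c 54 36 ∥ ae c4 5c 98.
Inner hash: even-index sum = 546 mod 256 = 34; odd-index sum = 625 mod 256 = 113 → 22 71.
Outer input = (K'⊕opad) ∥ inner = 1f 19 25 06 3e 5c ∥ 22 71.
Outer hash (tag): even-index sum = 164 mod 256 = 164; odd-index sum = 236 mod 256 = 236 → a4 ec.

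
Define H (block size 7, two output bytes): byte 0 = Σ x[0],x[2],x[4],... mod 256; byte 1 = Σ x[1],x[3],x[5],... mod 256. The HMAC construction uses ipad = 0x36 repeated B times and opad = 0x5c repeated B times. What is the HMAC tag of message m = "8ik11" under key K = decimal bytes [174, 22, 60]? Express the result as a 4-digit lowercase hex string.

6aaa

Key decimal bytes [174, 22, 60] = ae 16 3c is 3 bytes ≤ B = 7; zero-pad to 7 bytes: K' = ae 16 3c 00 00 00 00.
K' ⊕ ipad = 98 20 0a 36 36 36 36.  K' ⊕ opad = f2 4a 60 5c 5c 5c 5c.
Inner input = (K'⊕ipad) ∥ m = 98 20 0a 36 36 36 36 ∥ 38 69 6b 31 31.
Inner hash: even-index sum = 424 mod 256 = 168; odd-index sum = 352 mod 256 = 96 → a8 60.
Outer input = (K'⊕opad) ∥ inner = f2 4a 60 5c 5c 5c 5c ∥ a8 60.
Outer hash (tag): even-index sum = 618 mod 256 = 106; odd-index sum = 426 mod 256 = 170 → 6a aa.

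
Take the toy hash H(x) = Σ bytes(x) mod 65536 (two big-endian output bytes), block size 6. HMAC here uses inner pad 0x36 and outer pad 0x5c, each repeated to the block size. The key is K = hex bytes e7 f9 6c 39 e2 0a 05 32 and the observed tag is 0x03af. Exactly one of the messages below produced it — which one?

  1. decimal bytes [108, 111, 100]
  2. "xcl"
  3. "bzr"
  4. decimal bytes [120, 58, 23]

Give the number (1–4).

1

Key hex bytes e7 f9 6c 39 e2 0a 05 32 is 8 bytes > B = 6, so hash it first: H(key) = 03 a8, then zero-pad to 6 bytes: K' = 03 a8 00 00 00 00.
K' ⊕ ipad = 35 9e 36 36 36 36; K' ⊕ opad = 5f f4 5c 5c 5c 5c.
m1: inner = H(35 9e 36 36 36 36 6c 6f 64) = 02 ea; tag = H(5f f4 5c 5c 5c 5c 02 ea) = 03af ← matches
m2: inner = H(35 9e 36 36 36 36 78 63 6c) = 02 f2; tag = H(5f f4 5c 5c 5c 5c 02 f2) = 03b7
m3: inner = H(35 9e 36 36 36 36 62 7a 72) = 02 f9; tag = H(5f f4 5c 5c 5c 5c 02 f9) = 03be
m4: inner = H(35 9e 36 36 36 36 78 3a 17) = 02 74; tag = H(5f f4 5c 5c 5c 5c 02 74) = 0339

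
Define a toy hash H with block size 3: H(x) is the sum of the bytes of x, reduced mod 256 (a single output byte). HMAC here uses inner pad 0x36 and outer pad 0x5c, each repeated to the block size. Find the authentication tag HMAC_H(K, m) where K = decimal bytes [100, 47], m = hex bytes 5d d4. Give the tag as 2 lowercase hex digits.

d9

Key decimal bytes [100, 47] = 64 2f is 2 bytes ≤ B = 3; zero-pad to 3 bytes: K' = 64 2f 00.
K' ⊕ ipad = 52 19 36.  K' ⊕ opad = 38 73 5c.
Inner input = (K'⊕ipad) ∥ m = 52 19 36 ∥ 5d d4.
Inner hash: sum = 82+25+54+93+212 = 466; mod 256 = 210 → d2.
Outer input = (K'⊕opad) ∥ inner = 38 73 5c ∥ d2.
Outer hash (tag): sum = 56+115+92+210 = 473; mod 256 = 217 → d9.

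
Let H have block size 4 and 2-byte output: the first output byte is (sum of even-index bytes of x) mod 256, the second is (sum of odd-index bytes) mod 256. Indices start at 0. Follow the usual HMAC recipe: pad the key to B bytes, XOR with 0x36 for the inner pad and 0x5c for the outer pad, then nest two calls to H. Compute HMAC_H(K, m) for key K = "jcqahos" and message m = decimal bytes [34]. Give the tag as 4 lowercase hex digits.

1e06

Key "jcqahos" = 6a 63 71 61 68 6f 73 is 7 bytes > B = 4, so hash it first: H(key) = b6 33, then zero-pad to 4 bytes: K' = b6 33 00 00.
K' ⊕ ipad = 80 05 36 36.  K' ⊕ opad = ea 6f 5c 5c.
Inner input = (K'⊕ipad) ∥ m = 80 05 36 36 ∥ 22.
Inner hash: even-index sum = 216 mod 256 = 216; odd-index sum = 59 mod 256 = 59 → d8 3b.
Outer input = (K'⊕opad) ∥ inner = ea 6f 5c 5c ∥ d8 3b.
Outer hash (tag): even-index sum = 542 mod 256 = 30; odd-index sum = 262 mod 256 = 6 → 1e 06.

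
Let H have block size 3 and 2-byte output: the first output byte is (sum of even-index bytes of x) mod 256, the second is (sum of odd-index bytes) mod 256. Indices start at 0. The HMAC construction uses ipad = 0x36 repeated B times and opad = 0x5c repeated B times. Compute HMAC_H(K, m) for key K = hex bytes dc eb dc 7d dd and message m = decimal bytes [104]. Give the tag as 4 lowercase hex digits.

Key hex bytes dc eb dc 7d dd is 5 bytes > B = 3, so hash it first: H(key) = 95 68, then zero-pad to 3 bytes: K' = 95 68 00.
K' ⊕ ipad = a3 5e 36.  K' ⊕ opad = c9 34 5c.
Inner input = (K'⊕ipad) ∥ m = a3 5e 36 ∥ 68.
Inner hash: even-index sum = 217 mod 256 = 217; odd-index sum = 198 mod 256 = 198 → d9 c6.
Outer input = (K'⊕opad) ∥ inner = c9 34 5c ∥ d9 c6.
Outer hash (tag): even-index sum = 491 mod 256 = 235; odd-index sum = 269 mod 256 = 13 → eb 0d.

eb0d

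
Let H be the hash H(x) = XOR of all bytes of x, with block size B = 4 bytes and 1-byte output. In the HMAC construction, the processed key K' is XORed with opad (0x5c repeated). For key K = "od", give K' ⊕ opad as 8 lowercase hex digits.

Key "od" = 6f 64 is 2 bytes ≤ B = 4; zero-pad to 4 bytes: K' = 6f 64 00 00.
XOR each byte with 0x5c: 6f⊕5c=33, 64⊕5c=38, 00⊕5c=5c, 00⊕5c=5c.

33385c5c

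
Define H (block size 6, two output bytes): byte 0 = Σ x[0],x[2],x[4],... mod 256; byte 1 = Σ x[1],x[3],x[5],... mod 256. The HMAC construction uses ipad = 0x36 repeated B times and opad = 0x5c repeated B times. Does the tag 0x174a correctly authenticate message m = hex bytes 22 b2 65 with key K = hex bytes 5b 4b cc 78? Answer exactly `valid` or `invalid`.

valid

Key hex bytes 5b 4b cc 78 is 4 bytes ≤ B = 6; zero-pad to 6 bytes: K' = 5b 4b cc 78 00 00.
K' ⊕ ipad = 6d 7d fa 4e 36 36; K' ⊕ opad = 07 17 90 24 5c 5c.
Inner hash: even-index sum = 548 mod 256 = 36; odd-index sum = 435 mod 256 = 179 → 24 b3.
Outer hash (recomputed tag): even-index sum = 279 mod 256 = 23; odd-index sum = 330 mod 256 = 74 → 17 4a.
Recomputed tag = 174a; claimed = 174a → match.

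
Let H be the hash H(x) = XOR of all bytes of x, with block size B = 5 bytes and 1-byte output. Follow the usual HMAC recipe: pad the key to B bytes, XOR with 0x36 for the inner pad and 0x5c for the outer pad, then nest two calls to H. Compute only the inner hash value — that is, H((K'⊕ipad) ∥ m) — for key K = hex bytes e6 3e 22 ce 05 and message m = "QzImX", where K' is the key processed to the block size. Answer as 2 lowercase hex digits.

Key hex bytes e6 3e 22 ce 05 is exactly B = 5 bytes: K' = e6 3e 22 ce 05.
K' ⊕ ipad = d0 08 14 f8 33.
Inner input = d0 08 14 f8 33 ∥ 51 7a 49 6d 58.
Inner hash: XOR d0⊕08⊕14⊕f8⊕33⊕51⊕7a⊕49⊕6d⊕58 = 50.

50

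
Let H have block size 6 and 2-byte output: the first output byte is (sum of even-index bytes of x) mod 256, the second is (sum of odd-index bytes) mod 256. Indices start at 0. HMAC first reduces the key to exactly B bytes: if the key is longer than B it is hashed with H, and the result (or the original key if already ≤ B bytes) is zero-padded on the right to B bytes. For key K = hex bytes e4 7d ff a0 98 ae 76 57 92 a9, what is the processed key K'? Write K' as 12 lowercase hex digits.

|K| = 10 > B = 6, so first hash the key.
H(K): even-index sum = 899 mod 256 = 131; odd-index sum = 715 mod 256 = 203 → 83 cb.
Zero-pad H(K) = 83 cb to 6 bytes: K' = 83 cb 00 00 00 00.

83cb00000000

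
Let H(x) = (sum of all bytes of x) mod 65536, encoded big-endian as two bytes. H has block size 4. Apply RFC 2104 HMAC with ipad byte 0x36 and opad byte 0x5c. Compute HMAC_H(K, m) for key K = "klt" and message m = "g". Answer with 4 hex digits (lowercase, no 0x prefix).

Key "klt" = 6b 6c 74 is 3 bytes ≤ B = 4; zero-pad to 4 bytes: K' = 6b 6c 74 00.
K' ⊕ ipad = 5d 5a 42 36.  K' ⊕ opad = 37 30 28 5c.
Inner input = (K'⊕ipad) ∥ m = 5d 5a 42 36 ∥ 67.
Inner hash: sum = 93+90+66+54+103 = 406 → 01 96.
Outer input = (K'⊕opad) ∥ inner = 37 30 28 5c ∥ 01 96.
Outer hash (tag): sum = 55+48+40+92+1+150 = 386 → 01 82.

0182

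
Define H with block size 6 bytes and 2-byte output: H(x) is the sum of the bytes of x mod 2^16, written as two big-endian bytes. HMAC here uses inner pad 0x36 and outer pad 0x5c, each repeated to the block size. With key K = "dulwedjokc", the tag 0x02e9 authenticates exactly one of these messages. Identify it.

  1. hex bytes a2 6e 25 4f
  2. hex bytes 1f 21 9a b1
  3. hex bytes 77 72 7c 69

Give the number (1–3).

2

Key "dulwedjokc" = 64 75 6c 77 65 64 6a 6f 6b 63 is 10 bytes > B = 6, so hash it first: H(key) = 04 2c, then zero-pad to 6 bytes: K' = 04 2c 00 00 00 00.
K' ⊕ ipad = 32 1a 36 36 36 36; K' ⊕ opad = 58 70 5c 5c 5c 5c.
m1: inner = H(32 1a 36 36 36 36 a2 6e 25 4f) = 02 a8; tag = H(58 70 5c 5c 5c 5c 02 a8) = 02e2
m2: inner = H(32 1a 36 36 36 36 1f 21 9a b1) = 02 af; tag = H(58 70 5c 5c 5c 5c 02 af) = 02e9 ← matches
m3: inner = H(32 1a 36 36 36 36 77 72 7c 69) = 02 f2; tag = H(58 70 5c 5c 5c 5c 02 f2) = 032c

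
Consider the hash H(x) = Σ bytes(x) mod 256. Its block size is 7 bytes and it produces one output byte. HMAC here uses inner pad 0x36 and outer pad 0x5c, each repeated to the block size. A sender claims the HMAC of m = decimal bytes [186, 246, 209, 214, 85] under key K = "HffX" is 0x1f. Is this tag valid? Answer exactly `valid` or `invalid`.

invalid

Key "HffX" = 48 66 66 58 is 4 bytes ≤ B = 7; zero-pad to 7 bytes: K' = 48 66 66 58 00 00 00.
K' ⊕ ipad = 7e 50 50 6e 36 36 36; K' ⊕ opad = 14 3a 3a 04 5c 5c 5c.
Inner hash: sum = 126+80+80+110+54+54+54+186+246+209+214+85 = 1498; mod 256 = 218 → da.
Outer hash (recomputed tag): sum = 20+58+58+4+92+92+92+218 = 634; mod 256 = 122 → 7a.
Recomputed tag = 7a; claimed = 1f → mismatch.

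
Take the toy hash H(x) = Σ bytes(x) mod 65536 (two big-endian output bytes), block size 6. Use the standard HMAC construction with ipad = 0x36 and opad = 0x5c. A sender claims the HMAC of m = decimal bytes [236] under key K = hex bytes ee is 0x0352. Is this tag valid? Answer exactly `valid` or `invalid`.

Key hex bytes ee is 1 byte ≤ B = 6; zero-pad to 6 bytes: K' = ee 00 00 00 00 00.
K' ⊕ ipad = d8 36 36 36 36 36; K' ⊕ opad = b2 5c 5c 5c 5c 5c.
Inner hash: sum = 216+54+54+54+54+54+236 = 722 → 02 d2.
Outer hash (recomputed tag): sum = 178+92+92+92+92+92+2+210 = 850 → 03 52.
Recomputed tag = 0352; claimed = 0352 → match.

valid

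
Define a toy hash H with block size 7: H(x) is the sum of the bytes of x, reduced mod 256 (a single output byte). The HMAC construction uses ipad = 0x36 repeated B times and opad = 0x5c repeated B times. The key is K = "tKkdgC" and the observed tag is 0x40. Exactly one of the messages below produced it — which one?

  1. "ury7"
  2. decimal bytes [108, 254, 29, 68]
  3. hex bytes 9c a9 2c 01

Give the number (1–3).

3

Key "tKkdgC" = 74 4b 6b 64 67 43 is 6 bytes ≤ B = 7; zero-pad to 7 bytes: K' = 74 4b 6b 64 67 43 00.
K' ⊕ ipad = 42 7d 5d 52 51 75 36; K' ⊕ opad = 28 17 37 38 3b 1f 5c.
m1: inner = H(42 7d 5d 52 51 75 36 75 72 79 37) = 01; tag = H(28 17 37 38 3b 1f 5c 01) = 65
m2: inner = H(42 7d 5d 52 51 75 36 6c fe 1d 44) = 35; tag = H(28 17 37 38 3b 1f 5c 35) = 99
m3: inner = H(42 7d 5d 52 51 75 36 9c a9 2c 01) = dc; tag = H(28 17 37 38 3b 1f 5c dc) = 40 ← matches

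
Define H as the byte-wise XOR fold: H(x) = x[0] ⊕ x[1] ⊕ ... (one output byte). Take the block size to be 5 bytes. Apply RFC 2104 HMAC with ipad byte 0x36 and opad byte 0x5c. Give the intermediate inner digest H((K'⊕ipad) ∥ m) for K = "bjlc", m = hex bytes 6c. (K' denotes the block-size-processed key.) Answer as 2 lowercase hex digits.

5d

Key "bjlc" = 62 6a 6c 63 is 4 bytes ≤ B = 5; zero-pad to 5 bytes: K' = 62 6a 6c 63 00.
K' ⊕ ipad = 54 5c 5a 55 36.
Inner input = 54 5c 5a 55 36 ∥ 6c.
Inner hash: XOR 54⊕5c⊕5a⊕55⊕36⊕6c = 5d.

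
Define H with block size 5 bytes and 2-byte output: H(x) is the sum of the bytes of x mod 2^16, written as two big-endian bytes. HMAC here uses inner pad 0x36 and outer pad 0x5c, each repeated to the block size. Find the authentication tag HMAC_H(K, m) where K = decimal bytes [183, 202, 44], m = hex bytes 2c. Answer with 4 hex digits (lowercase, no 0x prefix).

Key decimal bytes [183, 202, 44] = b7 ca 2c is 3 bytes ≤ B = 5; zero-pad to 5 bytes: K' = b7 ca 2c 00 00.
K' ⊕ ipad = 81 fc 1a 36 36.  K' ⊕ opad = eb 96 70 5c 5c.
Inner input = (K'⊕ipad) ∥ m = 81 fc 1a 36 36 ∥ 2c.
Inner hash: sum = 129+252+26+54+54+44 = 559 → 02 2f.
Outer input = (K'⊕opad) ∥ inner = eb 96 70 5c 5c ∥ 02 2f.
Outer hash (tag): sum = 235+150+112+92+92+2+47 = 730 → 02 da.

02da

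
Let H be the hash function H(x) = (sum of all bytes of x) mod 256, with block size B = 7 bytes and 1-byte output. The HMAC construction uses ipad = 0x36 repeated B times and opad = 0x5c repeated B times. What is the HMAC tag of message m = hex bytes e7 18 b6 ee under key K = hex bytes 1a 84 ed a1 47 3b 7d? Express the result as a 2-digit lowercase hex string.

2b

Key hex bytes 1a 84 ed a1 47 3b 7d is exactly B = 7 bytes: K' = 1a 84 ed a1 47 3b 7d.
K' ⊕ ipad = 2c b2 db 97 71 0d 4b.  K' ⊕ opad = 46 d8 b1 fd 1b 67 21.
Inner input = (K'⊕ipad) ∥ m = 2c b2 db 97 71 0d 4b ∥ e7 18 b6 ee.
Inner hash: sum = 44+178+219+151+113+13+75+231+24+182+238 = 1468; mod 256 = 188 → bc.
Outer input = (K'⊕opad) ∥ inner = 46 d8 b1 fd 1b 67 21 ∥ bc.
Outer hash (tag): sum = 70+216+177+253+27+103+33+188 = 1067; mod 256 = 43 → 2b.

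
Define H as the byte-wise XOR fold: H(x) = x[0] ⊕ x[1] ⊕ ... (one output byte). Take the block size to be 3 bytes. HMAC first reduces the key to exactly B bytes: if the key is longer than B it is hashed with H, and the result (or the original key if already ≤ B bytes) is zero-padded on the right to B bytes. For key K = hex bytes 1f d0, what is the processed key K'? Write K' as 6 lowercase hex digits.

1fd000

Key hex bytes 1f d0 is 2 bytes ≤ B = 3; zero-pad to 3 bytes: K' = 1f d0 00.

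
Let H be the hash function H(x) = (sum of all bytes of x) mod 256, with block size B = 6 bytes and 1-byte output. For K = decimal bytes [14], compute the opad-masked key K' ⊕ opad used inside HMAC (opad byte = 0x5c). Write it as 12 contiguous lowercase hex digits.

525c5c5c5c5c

Key decimal bytes [14] = 0e is 1 byte ≤ B = 6; zero-pad to 6 bytes: K' = 0e 00 00 00 00 00.
XOR each byte with 0x5c: 0e⊕5c=52, 00⊕5c=5c, 00⊕5c=5c, 00⊕5c=5c, 00⊕5c=5c, 00⊕5c=5c.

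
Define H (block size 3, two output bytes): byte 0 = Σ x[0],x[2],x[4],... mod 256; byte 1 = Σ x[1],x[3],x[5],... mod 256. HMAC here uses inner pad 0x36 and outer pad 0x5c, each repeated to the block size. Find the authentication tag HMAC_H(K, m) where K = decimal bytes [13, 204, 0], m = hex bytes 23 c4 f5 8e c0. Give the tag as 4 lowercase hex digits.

Key decimal bytes [13, 204, 0] = 0d cc 00 is exactly B = 3 bytes: K' = 0d cc 00.
K' ⊕ ipad = 3b fa 36.  K' ⊕ opad = 51 90 5c.
Inner input = (K'⊕ipad) ∥ m = 3b fa 36 ∥ 23 c4 f5 8e c0.
Inner hash: even-index sum = 451 mod 256 = 195; odd-index sum = 722 mod 256 = 210 → c3 d2.
Outer input = (K'⊕opad) ∥ inner = 51 90 5c ∥ c3 d2.
Outer hash (tag): even-index sum = 383 mod 256 = 127; odd-index sum = 339 mod 256 = 83 → 7f 53.

7f53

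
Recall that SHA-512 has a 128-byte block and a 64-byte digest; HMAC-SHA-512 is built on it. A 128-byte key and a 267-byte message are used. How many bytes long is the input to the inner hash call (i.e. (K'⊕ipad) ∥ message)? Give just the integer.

395

Key is 128 ≤ 128 bytes, zero-padded: |K'| = 128.
Inner input = (K'⊕ipad) ∥ m → 128 + 267 = 395 bytes.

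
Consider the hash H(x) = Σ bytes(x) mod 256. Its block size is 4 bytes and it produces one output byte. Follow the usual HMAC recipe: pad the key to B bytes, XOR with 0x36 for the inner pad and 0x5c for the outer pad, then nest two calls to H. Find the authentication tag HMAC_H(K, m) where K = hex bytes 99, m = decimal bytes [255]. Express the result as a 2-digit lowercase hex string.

Key hex bytes 99 is 1 byte ≤ B = 4; zero-pad to 4 bytes: K' = 99 00 00 00.
K' ⊕ ipad = af 36 36 36.  K' ⊕ opad = c5 5c 5c 5c.
Inner input = (K'⊕ipad) ∥ m = af 36 36 36 ∥ ff.
Inner hash: sum = 175+54+54+54+255 = 592; mod 256 = 80 → 50.
Outer input = (K'⊕opad) ∥ inner = c5 5c 5c 5c ∥ 50.
Outer hash (tag): sum = 197+92+92+92+80 = 553; mod 256 = 41 → 29.

29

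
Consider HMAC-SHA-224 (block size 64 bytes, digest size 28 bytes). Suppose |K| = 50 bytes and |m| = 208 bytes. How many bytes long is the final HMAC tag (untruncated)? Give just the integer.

28

The tag is one SHA-224 digest: 28 bytes.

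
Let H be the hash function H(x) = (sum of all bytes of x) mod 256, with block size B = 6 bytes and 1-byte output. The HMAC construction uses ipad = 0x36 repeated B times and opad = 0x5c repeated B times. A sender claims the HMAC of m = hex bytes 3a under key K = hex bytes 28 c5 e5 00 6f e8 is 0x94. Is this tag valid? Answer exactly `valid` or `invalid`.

Key hex bytes 28 c5 e5 00 6f e8 is exactly B = 6 bytes: K' = 28 c5 e5 00 6f e8.
K' ⊕ ipad = 1e f3 d3 36 59 de; K' ⊕ opad = 74 99 b9 5c 33 b4.
Inner hash: sum = 30+243+211+54+89+222+58 = 907; mod 256 = 139 → 8b.
Outer hash (recomputed tag): sum = 116+153+185+92+51+180+139 = 916; mod 256 = 148 → 94.
Recomputed tag = 94; claimed = 94 → match.

valid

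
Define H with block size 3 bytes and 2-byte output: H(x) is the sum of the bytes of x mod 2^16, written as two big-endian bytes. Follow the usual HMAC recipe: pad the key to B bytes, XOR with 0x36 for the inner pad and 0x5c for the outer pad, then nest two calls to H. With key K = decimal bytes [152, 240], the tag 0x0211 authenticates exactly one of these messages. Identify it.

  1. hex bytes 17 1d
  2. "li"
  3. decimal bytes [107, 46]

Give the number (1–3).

3

Key decimal bytes [152, 240] = 98 f0 is 2 bytes ≤ B = 3; zero-pad to 3 bytes: K' = 98 f0 00.
K' ⊕ ipad = ae c6 36; K' ⊕ opad = c4 ac 5c.
m1: inner = H(ae c6 36 17 1d) = 01 de; tag = H(c4 ac 5c 01 de) = 02ab
m2: inner = H(ae c6 36 6c 69) = 02 7f; tag = H(c4 ac 5c 02 7f) = 024d
m3: inner = H(ae c6 36 6b 2e) = 02 43; tag = H(c4 ac 5c 02 43) = 0211 ← matches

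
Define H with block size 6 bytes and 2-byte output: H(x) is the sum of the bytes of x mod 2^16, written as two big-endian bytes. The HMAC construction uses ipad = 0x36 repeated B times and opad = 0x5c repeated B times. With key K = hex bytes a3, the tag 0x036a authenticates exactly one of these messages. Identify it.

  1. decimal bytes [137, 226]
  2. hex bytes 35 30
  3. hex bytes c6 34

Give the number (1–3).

Key hex bytes a3 is 1 byte ≤ B = 6; zero-pad to 6 bytes: K' = a3 00 00 00 00 00.
K' ⊕ ipad = 95 36 36 36 36 36; K' ⊕ opad = ff 5c 5c 5c 5c 5c.
m1: inner = H(95 36 36 36 36 36 89 e2) = 03 0e; tag = H(ff 5c 5c 5c 5c 5c 03 0e) = 02dc
m2: inner = H(95 36 36 36 36 36 35 30) = 02 08; tag = H(ff 5c 5c 5c 5c 5c 02 08) = 02d5
m3: inner = H(95 36 36 36 36 36 c6 34) = 02 9d; tag = H(ff 5c 5c 5c 5c 5c 02 9d) = 036a ← matches

3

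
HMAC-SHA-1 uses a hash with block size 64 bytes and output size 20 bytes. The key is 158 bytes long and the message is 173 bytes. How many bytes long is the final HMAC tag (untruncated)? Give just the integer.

The tag is one SHA-1 digest: 20 bytes.

20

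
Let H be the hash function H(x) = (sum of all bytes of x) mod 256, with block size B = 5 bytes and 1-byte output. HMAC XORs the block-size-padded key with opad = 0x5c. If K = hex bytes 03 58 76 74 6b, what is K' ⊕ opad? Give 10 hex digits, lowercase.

Key hex bytes 03 58 76 74 6b is exactly B = 5 bytes: K' = 03 58 76 74 6b.
XOR each byte with 0x5c: 03⊕5c=5f, 58⊕5c=04, 76⊕5c=2a, 74⊕5c=28, 6b⊕5c=37.

5f042a2837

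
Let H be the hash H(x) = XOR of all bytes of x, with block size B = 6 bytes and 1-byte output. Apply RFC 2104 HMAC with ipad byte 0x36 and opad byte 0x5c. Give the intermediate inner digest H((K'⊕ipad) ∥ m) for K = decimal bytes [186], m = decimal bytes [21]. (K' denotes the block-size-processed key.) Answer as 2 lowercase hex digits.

af

Key decimal bytes [186] = ba is 1 byte ≤ B = 6; zero-pad to 6 bytes: K' = ba 00 00 00 00 00.
K' ⊕ ipad = 8c 36 36 36 36 36.
Inner input = 8c 36 36 36 36 36 ∥ 15.
Inner hash: XOR 8c⊕36⊕36⊕36⊕36⊕36⊕15 = af.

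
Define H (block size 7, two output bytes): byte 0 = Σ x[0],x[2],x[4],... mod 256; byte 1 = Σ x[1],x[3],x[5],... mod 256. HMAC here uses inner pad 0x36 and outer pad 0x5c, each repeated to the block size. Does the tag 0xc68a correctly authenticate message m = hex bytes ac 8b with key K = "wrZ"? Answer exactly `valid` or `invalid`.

Key "wrZ" = 77 72 5a is 3 bytes ≤ B = 7; zero-pad to 7 bytes: K' = 77 72 5a 00 00 00 00.
K' ⊕ ipad = 41 44 6c 36 36 36 36; K' ⊕ opad = 2b 2e 06 5c 5c 5c 5c.
Inner hash: even-index sum = 420 mod 256 = 164; odd-index sum = 348 mod 256 = 92 → a4 5c.
Outer hash (recomputed tag): even-index sum = 325 mod 256 = 69; odd-index sum = 394 mod 256 = 138 → 45 8a.
Recomputed tag = 458a; claimed = c68a → mismatch.

invalid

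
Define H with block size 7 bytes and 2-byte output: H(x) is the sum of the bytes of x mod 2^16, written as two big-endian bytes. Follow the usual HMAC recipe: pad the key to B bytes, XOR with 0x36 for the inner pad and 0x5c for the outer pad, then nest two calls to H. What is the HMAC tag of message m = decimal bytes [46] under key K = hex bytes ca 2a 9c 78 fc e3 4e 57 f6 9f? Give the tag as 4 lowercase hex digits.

Key hex bytes ca 2a 9c 78 fc e3 4e 57 f6 9f is 10 bytes > B = 7, so hash it first: H(key) = 06 21, then zero-pad to 7 bytes: K' = 06 21 00 00 00 00 00.
K' ⊕ ipad = 30 17 36 36 36 36 36.  K' ⊕ opad = 5a 7d 5c 5c 5c 5c 5c.
Inner input = (K'⊕ipad) ∥ m = 30 17 36 36 36 36 36 ∥ 2e.
Inner hash: sum = 48+23+54+54+54+54+54+46 = 387 → 01 83.
Outer input = (K'⊕opad) ∥ inner = 5a 7d 5c 5c 5c 5c 5c ∥ 01 83.
Outer hash (tag): sum = 90+125+92+92+92+92+92+1+131 = 807 → 03 27.

0327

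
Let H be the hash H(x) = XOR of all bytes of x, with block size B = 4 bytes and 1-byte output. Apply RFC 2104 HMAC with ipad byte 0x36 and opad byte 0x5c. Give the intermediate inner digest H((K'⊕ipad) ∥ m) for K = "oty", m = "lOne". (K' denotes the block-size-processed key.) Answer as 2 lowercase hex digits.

Key "oty" = 6f 74 79 is 3 bytes ≤ B = 4; zero-pad to 4 bytes: K' = 6f 74 79 00.
K' ⊕ ipad = 59 42 4f 36.
Inner input = 59 42 4f 36 ∥ 6c 4f 6e 65.
Inner hash: XOR 59⊕42⊕4f⊕36⊕6c⊕4f⊕6e⊕65 = 4a.

4a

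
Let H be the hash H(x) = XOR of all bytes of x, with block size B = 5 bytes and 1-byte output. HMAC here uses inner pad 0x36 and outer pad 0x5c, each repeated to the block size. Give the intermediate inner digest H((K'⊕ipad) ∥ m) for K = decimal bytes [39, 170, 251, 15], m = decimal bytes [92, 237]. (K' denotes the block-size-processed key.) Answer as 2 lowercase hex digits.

Key decimal bytes [39, 170, 251, 15] = 27 aa fb 0f is 4 bytes ≤ B = 5; zero-pad to 5 bytes: K' = 27 aa fb 0f 00.
K' ⊕ ipad = 11 9c cd 39 36.
Inner input = 11 9c cd 39 36 ∥ 5c ed.
Inner hash: XOR 11⊕9c⊕cd⊕39⊕36⊕5c⊕ed = fe.

fe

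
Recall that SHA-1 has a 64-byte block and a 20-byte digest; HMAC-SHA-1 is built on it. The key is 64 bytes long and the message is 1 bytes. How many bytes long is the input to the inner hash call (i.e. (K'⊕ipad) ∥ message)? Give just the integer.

65

Key is 64 ≤ 64 bytes, zero-padded: |K'| = 64.
Inner input = (K'⊕ipad) ∥ m → 64 + 1 = 65 bytes.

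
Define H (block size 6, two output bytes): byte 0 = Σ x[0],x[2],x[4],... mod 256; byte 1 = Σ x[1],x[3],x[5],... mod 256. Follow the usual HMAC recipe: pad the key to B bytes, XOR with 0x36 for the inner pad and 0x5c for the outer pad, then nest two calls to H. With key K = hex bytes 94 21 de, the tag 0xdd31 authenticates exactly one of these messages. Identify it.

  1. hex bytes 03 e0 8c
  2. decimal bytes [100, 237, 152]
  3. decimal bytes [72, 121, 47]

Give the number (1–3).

3

Key hex bytes 94 21 de is 3 bytes ≤ B = 6; zero-pad to 6 bytes: K' = 94 21 de 00 00 00.
K' ⊕ ipad = a2 17 e8 36 36 36; K' ⊕ opad = c8 7d 82 5c 5c 5c.
m1: inner = H(a2 17 e8 36 36 36 03 e0 8c) = 4f 63; tag = H(c8 7d 82 5c 5c 5c 4f 63) = f598
m2: inner = H(a2 17 e8 36 36 36 64 ed 98) = bc 70; tag = H(c8 7d 82 5c 5c 5c bc 70) = 62a5
m3: inner = H(a2 17 e8 36 36 36 48 79 2f) = 37 fc; tag = H(c8 7d 82 5c 5c 5c 37 fc) = dd31 ← matches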